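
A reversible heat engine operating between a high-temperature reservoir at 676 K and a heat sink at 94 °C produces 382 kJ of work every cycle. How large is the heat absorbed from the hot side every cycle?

T_C = 94 °C → 94 + 273.15 = 367.15 K.
η_rev = 1 − T_C/T_H = 1 − 367.15/676.00 = 0.4569.
Q_H = W/η = 382/0.4569 = 836 kJ.

Q_H ≈ 836 kJ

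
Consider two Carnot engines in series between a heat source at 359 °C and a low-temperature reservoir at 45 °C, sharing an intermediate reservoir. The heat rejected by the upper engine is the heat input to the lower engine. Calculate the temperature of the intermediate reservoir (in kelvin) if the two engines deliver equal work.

T_H = 359 °C → 359 + 273.15 = 632.15 K.
T_C = 45 °C → 45 + 273.15 = 318.15 K.
For reversible stages Q_m = Q_H·(T_m/T_H). Setting W₁ = Q_H(1 − T_m/T_H) equal to W₂ = Q_m(1 − T_C/T_m) = Q_H·(T_m − T_C)/T_H gives T_H − T_m = T_m − T_C, so T_m = (T_H + T_C)/2 = (632.15 + 318.15)/2 = 475 K.

T_m ≈ 475 K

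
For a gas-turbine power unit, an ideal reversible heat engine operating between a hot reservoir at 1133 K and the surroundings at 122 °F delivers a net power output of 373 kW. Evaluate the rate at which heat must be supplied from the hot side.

Q̇_H ≈ 522 kW

T_C = 122 °F → (122 − 32) × 5/9 = 50.00 °C = 323.15 K.
The Carnot efficiency is η = 1 − T_C/T_H = 1 − 323.15/1133.00 = 0.7148.
Q_H = W/η = 373/0.7148 = 522 kW.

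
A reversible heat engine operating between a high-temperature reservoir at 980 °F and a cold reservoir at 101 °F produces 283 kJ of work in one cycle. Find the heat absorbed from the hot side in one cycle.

Q_H ≈ 463.5 kJ

T_H = 980 °F → (980 − 32) × 5/9 = 526.67 °C = 799.82 K.
T_C = 101 °F → (101 − 32) × 5/9 = 38.33 °C = 311.48 K.
For a reversible engine, η = 1 − T_C/T_H = 1 − 311.48/799.82 = 0.6106.
Q_H = W/η = 283/0.6106 = 463.5 kJ.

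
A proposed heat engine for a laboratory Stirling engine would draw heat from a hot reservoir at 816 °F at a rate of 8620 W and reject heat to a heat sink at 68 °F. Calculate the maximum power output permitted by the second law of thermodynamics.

T_H = 816 °F → (816 − 32) × 5/9 = 435.56 °C = 708.71 K.
T_C = 68 °F → (68 − 32) × 5/9 = 20.00 °C = 293.15 K.
No engine can exceed the Carnot limit: η_max = 1 − T_C/T_H = 1 − 293.15/708.71 = 0.5864.
W_max = η_max · Q_H = 0.5864 × 8620 = 5050 W.

Ẇ_max ≈ 5050 W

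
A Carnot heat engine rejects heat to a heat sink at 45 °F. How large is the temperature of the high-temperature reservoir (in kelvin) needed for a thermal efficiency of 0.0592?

T_H ≈ 298 K

T_C = 45 °F → (45 − 32) × 5/9 = 7.22 °C = 280.37 K.
From η = 1 − T_C/T_H, solving for T_H gives T_H = T_C/(1 − η) = 280.37/(1 − 0.0592) = 298 K.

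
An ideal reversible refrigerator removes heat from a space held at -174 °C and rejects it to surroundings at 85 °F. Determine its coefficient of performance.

COP_R ≈ 0.487

T_H = 85 °F → (85 − 32) × 5/9 = 29.44 °C = 302.59 K.
T_C = -174 °C → -174 + 273.15 = 99.15 K.
The reversible coefficient of performance is COP_R = T_C/(T_H − T_C) = 99.15/(302.59 − 99.15) = 0.487.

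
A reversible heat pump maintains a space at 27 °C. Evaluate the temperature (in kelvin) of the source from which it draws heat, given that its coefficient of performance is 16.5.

T_H = 27 °C → 27 + 273.15 = 300.15 K.
COP_HP = T_H/(T_H − T_C) ⇒ T_C = T_H·(COP_HP − 1)/COP_HP = 300.15 × (16.5 − 1)/16.5 = 282.0 K.

T_C ≈ 282.0 K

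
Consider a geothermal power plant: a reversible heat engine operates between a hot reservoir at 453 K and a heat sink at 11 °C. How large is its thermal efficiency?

T_C = 11 °C → 11 + 273.15 = 284.15 K.
Since the cycle is reversible, η = 1 − T_C/T_H = 1 − 284.15/453.00 = 0.373.

η ≈ 0.373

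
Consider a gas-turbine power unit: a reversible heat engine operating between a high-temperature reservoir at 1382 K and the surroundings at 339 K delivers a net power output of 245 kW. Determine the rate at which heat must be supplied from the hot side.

The Carnot efficiency is η = 1 − T_C/T_H = 1 − 339.00/1382.00 = 0.7547.
Q_H = W/η = 245/0.7547 = 324.6 kW.

Q̇_H ≈ 324.6 kW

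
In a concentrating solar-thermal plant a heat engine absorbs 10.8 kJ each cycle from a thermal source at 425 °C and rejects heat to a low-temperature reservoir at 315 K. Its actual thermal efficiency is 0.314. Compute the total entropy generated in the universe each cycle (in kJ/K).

ΔS_univ ≈ 0.008051 kJ/K

T_H = 425 °C → 425 + 273.15 = 698.15 K.
W = η·Q_H = 0.314 × 10.8 = 3.391 kJ, so Q_C = Q_H − W = 7.409 kJ.
Reservoir entropy changes: ΔS_H = −Q_H/T_H = −10.8/698.15 = -0.01547 kJ/K and ΔS_C = +Q_C/T_C = 7.409/315.00 = 0.02352 kJ/K.
ΔS_univ = −Q_H/T_H + Q_C/T_C = 0.008051 kJ/K (> 0, since η = 0.314 < η_Carnot = 0.549).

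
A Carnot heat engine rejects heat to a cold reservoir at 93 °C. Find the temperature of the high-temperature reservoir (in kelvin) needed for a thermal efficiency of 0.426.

T_H ≈ 637.9 K

T_C = 93 °C → 93 + 273.15 = 366.15 K.
From η = 1 − T_C/T_H, solving for T_H gives T_H = T_C/(1 − η) = 366.15/(1 − 0.426) = 637.9 K.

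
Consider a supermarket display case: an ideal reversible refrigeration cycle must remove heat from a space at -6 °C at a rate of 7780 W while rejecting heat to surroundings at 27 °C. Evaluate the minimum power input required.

T_H = 27 °C → 27 + 273.15 = 300.15 K.
T_C = -6 °C → -6 + 273.15 = 267.15 K.
For a reversible refrigerator, COP_R = T_C/(T_H − T_C) = 267.15/33.00 = 8.0955.
W = Q_C/COP_R = 7780/8.0955 = 961 W.

Ẇ_in ≈ 961 W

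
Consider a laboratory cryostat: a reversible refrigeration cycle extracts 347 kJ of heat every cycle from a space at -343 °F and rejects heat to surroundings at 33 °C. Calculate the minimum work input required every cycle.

T_H = 33 °C → 33 + 273.15 = 306.15 K.
T_C = -343 °F → (-343 − 32) × 5/9 = -208.33 °C = 64.82 K.
The reversible coefficient of performance is COP_R = T_C/(T_H − T_C) = 64.82/241.33 = 0.2686.
W = Q_C/COP_R = 347/0.2686 = 1292 kJ.

W_in ≈ 1292 kJ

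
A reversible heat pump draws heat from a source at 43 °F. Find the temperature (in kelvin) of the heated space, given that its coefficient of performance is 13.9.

T_C = 43 °F → (43 − 32) × 5/9 = 6.11 °C = 279.26 K.
COP_HP = T_H/(T_H − T_C) ⇒ T_H = T_C·COP_HP/(COP_HP − 1) = 279.26 × 13.9/(13.9 − 1) = 301 K.

T_H ≈ 301 K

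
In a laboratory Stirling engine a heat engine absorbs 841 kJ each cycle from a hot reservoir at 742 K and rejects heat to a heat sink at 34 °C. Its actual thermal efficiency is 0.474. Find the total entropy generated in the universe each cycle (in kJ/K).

T_C = 34 °C → 34 + 273.15 = 307.15 K.
W = η·Q_H = 0.474 × 841 = 398.6 kJ, so Q_C = Q_H − W = 442.4 kJ.
The hot reservoir loses entropy Q_H/T_H = 841/742.00 = 1.133 kJ/K; the cold reservoir gains Q_C/T_C = 442.4/307.15 = 1.440 kJ/K.
ΔS_univ = −Q_H/T_H + Q_C/T_C = 0.307 kJ/K (> 0, since η = 0.474 < η_Carnot = 0.586).

ΔS_univ ≈ 0.307 kJ/K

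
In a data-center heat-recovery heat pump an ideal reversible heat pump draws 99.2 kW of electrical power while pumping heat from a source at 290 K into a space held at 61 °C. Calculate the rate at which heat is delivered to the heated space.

Q̇_H ≈ 751 kW

T_H = 61 °C → 61 + 273.15 = 334.15 K.
For a reversible heat pump, COP_HP = T_H/(T_H − T_C) = 334.15/44.15 = 7.5685.
Q_H = COP_HP · W = 7.5685 × 99.2 = 751 kW.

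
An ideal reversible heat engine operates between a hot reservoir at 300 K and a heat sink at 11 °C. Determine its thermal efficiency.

T_C = 11 °C → 11 + 273.15 = 284.15 K.
η_rev = 1 − T_C/T_H = 1 − 284.15/300.00 = 0.05283.

η ≈ 0.05283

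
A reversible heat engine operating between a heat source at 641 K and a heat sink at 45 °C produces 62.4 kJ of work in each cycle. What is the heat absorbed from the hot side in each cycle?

Q_H ≈ 123.9 kJ

T_C = 45 °C → 45 + 273.15 = 318.15 K.
Since the cycle is reversible, η = 1 − T_C/T_H = 1 − 318.15/641.00 = 0.5037.
Q_H = W/η = 62.4/0.5037 = 123.9 kJ.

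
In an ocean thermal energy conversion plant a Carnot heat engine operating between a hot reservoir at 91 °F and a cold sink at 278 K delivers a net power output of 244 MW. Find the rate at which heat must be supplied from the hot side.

T_H = 91 °F → (91 − 32) × 5/9 = 32.78 °C = 305.93 K.
η_rev = 1 − T_C/T_H = 1 − 278.00/305.93 = 0.0913.
Q_H = W/η = 244/0.0913 = 2670 MW.

Q̇_H ≈ 2670 MW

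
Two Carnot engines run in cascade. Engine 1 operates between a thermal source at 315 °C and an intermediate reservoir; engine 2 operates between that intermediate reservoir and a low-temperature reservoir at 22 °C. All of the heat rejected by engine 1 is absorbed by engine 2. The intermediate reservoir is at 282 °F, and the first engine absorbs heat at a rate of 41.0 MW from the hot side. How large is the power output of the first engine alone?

Ẇ₁ ≈ 12.3 MW

T_H = 315 °C → 315 + 273.15 = 588.15 K.
T_C = 22 °C → 22 + 273.15 = 295.15 K.
T_m = 282 °F → (282 − 32) × 5/9 = 138.89 °C = 412.04 K.
First-stage efficiency η₁ = 1 − T_m/T_H = 1 − 412.04/588.15 = 0.2994.
W₁ = η₁·Q_H = 0.2994 × 41.0 = 12.3 MW.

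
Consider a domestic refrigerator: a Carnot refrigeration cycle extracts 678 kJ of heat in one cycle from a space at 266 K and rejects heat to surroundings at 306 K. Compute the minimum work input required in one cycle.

W_in ≈ 102 kJ

The reversible coefficient of performance is COP_R = T_C/(T_H − T_C) = 266.00/40.00 = 6.6500.
W = Q_C/COP_R = 678/6.6500 = 102 kJ.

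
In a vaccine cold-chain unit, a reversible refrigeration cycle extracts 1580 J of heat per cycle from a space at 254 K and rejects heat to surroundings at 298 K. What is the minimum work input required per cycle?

The reversible coefficient of performance is COP_R = T_C/(T_H − T_C) = 254.00/44.00 = 5.7727.
W = Q_C/COP_R = 1580/5.7727 = 274 J.

W_in ≈ 274 J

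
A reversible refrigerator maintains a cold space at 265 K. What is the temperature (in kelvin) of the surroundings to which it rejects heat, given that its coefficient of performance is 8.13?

T_H ≈ 298 K

COP_R = T_C/(T_H − T_C) ⇒ T_H = T_C·(1 + 1/COP_R) = 265.00 × (1 + 1/8.13) = 298 K.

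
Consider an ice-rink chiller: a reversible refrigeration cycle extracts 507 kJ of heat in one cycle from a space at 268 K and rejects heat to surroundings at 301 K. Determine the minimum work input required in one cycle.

W_in ≈ 62.4 kJ

Carnot COP: COP_R = T_C/(T_H − T_C) = 268.00/33.00 = 8.1212.
W = Q_C/COP_R = 507/8.1212 = 62.4 kJ.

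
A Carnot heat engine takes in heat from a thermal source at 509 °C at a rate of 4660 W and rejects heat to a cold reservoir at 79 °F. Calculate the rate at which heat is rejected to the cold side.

Q̇_C ≈ 1783 W

T_H = 509 °C → 509 + 273.15 = 782.15 K.
T_C = 79 °F → (79 − 32) × 5/9 = 26.11 °C = 299.26 K.
Carnot efficiency: η = 1 − T_C/T_H = 1 − 299.26/782.15 = 0.6174.
For a reversible cycle Q_C/Q_H = T_C/T_H, so Q_C = 4660 × 299.26/782.15 = 1783 W.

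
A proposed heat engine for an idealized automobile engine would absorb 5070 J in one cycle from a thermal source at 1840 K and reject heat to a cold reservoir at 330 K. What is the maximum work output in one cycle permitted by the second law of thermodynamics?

The upper bound on efficiency is η_max = 1 − T_C/T_H = 1 − 330.00/1840.00 = 0.8207.
W_max = η_max · Q_H = 0.8207 × 5070 = 4160 J.

W_max ≈ 4160 J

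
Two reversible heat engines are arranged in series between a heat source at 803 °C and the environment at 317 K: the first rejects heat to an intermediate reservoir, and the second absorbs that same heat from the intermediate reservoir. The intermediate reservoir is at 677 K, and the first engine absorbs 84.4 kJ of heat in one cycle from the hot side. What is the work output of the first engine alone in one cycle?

W₁ ≈ 31.30 kJ

T_H = 803 °C → 803 + 273.15 = 1076.15 K.
First-stage efficiency η₁ = 1 − T_m/T_H = 1 − 677.00/1076.15 = 0.3709.
W₁ = η₁·Q_H = 0.3709 × 84.4 = 31.30 kJ.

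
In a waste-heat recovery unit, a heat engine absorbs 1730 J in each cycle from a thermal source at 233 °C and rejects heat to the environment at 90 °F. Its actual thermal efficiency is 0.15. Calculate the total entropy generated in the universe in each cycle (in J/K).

T_H = 233 °C → 233 + 273.15 = 506.15 K.
T_C = 90 °F → (90 − 32) × 5/9 = 32.22 °C = 305.37 K.
W = η·Q_H = 0.15 × 1730 = 259.5 J, so Q_C = Q_H − W = 1470 J.
Reservoir entropy changes: ΔS_H = −Q_H/T_H = −1730/506.15 = -3.418 J/K and ΔS_C = +Q_C/T_C = 1470/305.37 = 4.815 J/K.
ΔS_univ = −Q_H/T_H + Q_C/T_C = 1.40 J/K (> 0, since η = 0.15 < η_Carnot = 0.397).

ΔS_univ ≈ 1.40 J/K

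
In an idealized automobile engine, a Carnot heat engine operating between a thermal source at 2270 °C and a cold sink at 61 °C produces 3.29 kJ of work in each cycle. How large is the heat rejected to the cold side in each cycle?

Q_C ≈ 0.4977 kJ

T_H = 2270 °C → 2270 + 273.15 = 2543.15 K.
T_C = 61 °C → 61 + 273.15 = 334.15 K.
The Carnot efficiency is η = 1 − T_C/T_H = 1 − 334.15/2543.15 = 0.8686.
Since Q_C/Q_H = T_C/T_H and Q_H = W/η, Q_C = W·T_C/(T_H − T_C) = 3.29 × 334.15/2209.00 = 0.4977 kJ.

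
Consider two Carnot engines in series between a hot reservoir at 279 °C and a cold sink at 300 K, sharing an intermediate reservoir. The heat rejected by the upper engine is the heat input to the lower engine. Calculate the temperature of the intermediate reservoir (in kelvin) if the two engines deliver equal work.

T_H = 279 °C → 279 + 273.15 = 552.15 K.
For reversible stages Q_m = Q_H·(T_m/T_H). Setting W₁ = Q_H(1 − T_m/T_H) equal to W₂ = Q_m(1 − T_C/T_m) = Q_H·(T_m − T_C)/T_H gives T_H − T_m = T_m − T_C, so T_m = (T_H + T_C)/2 = (552.15 + 300.00)/2 = 426.1 K.

T_m ≈ 426.1 K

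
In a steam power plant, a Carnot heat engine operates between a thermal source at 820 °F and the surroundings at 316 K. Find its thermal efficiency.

η ≈ 0.5555

T_H = 820 °F → (820 − 32) × 5/9 = 437.78 °C = 710.93 K.
The Carnot efficiency is η = 1 − T_C/T_H = 1 − 316.00/710.93 = 0.5555.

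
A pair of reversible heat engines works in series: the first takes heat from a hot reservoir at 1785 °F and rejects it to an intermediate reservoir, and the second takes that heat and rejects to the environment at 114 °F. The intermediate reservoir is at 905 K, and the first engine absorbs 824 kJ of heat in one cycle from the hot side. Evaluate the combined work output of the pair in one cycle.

T_H = 1785 °F → (1785 − 32) × 5/9 = 973.89 °C = 1247.04 K.
T_C = 114 °F → (114 − 32) × 5/9 = 45.56 °C = 318.71 K.
Two reversible stages in series are equivalent to a single Carnot engine between T_H and T_C, so η_total = 1 − T_C/T_H = 1 − 318.71/1247.04 = 0.7444.
W_total = η_total · Q_H = 0.7444 × 824 = 613 kJ.

W_total ≈ 613 kJ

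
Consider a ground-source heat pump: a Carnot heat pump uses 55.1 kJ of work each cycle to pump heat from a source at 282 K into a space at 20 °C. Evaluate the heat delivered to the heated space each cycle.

Q_H ≈ 1449 kJ

T_H = 20 °C → 20 + 273.15 = 293.15 K.
COP_HP = T_H/(T_H − T_C) = 293.15/11.15 = 26.2915.
Q_H = COP_HP · W = 26.2915 × 55.1 = 1449 kJ.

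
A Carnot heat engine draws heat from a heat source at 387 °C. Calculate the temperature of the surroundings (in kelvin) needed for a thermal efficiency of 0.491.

T_H = 387 °C → 387 + 273.15 = 660.15 K.
From η = 1 − T_C/T_H, T_C = T_H·(1 − η) = 660.15 × (1 − 0.491) = 336.0 K.

T_C ≈ 336.0 K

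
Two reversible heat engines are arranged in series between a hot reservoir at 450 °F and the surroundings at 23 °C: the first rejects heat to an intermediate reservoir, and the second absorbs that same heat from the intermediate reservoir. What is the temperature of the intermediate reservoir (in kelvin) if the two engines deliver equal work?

T_m ≈ 401 K

T_H = 450 °F → (450 − 32) × 5/9 = 232.22 °C = 505.37 K.
T_C = 23 °C → 23 + 273.15 = 296.15 K.
For reversible stages Q_m = Q_H·(T_m/T_H). Setting W₁ = Q_H(1 − T_m/T_H) equal to W₂ = Q_m(1 − T_C/T_m) = Q_H·(T_m − T_C)/T_H gives T_H − T_m = T_m − T_C, so T_m = (T_H + T_C)/2 = (505.37 + 296.15)/2 = 401 K.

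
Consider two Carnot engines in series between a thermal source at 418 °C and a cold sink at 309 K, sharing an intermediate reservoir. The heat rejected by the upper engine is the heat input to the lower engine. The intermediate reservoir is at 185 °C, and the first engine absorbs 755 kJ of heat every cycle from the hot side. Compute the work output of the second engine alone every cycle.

W₂ ≈ 163 kJ

T_H = 418 °C → 418 + 273.15 = 691.15 K.
T_m = 185 °C → 185 + 273.15 = 458.15 K.
Heat entering the second stage: Q_m = Q_H·(T_m/T_H) = 755 × 458.15/691.15 = 500 kJ.
Second-stage efficiency η₂ = 1 − T_C/T_m = 1 − 309.00/458.15 = 0.3255, so W₂ = η₂·Q_m = 163 kJ.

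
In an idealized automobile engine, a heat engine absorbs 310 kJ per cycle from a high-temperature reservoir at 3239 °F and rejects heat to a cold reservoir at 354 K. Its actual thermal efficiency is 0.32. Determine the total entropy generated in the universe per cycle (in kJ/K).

ΔS_univ ≈ 0.445 kJ/K

T_H = 3239 °F → (3239 − 32) × 5/9 = 1781.67 °C = 2054.82 K.
W = η·Q_H = 0.32 × 310 = 99.20 kJ, so Q_C = Q_H − W = 210.8 kJ.
The hot reservoir loses entropy Q_H/T_H = 310/2054.82 = 0.1509 kJ/K; the cold reservoir gains Q_C/T_C = 210.8/354.00 = 0.5955 kJ/K.
ΔS_univ = −Q_H/T_H + Q_C/T_C = 0.445 kJ/K (> 0, since η = 0.32 < η_Carnot = 0.828).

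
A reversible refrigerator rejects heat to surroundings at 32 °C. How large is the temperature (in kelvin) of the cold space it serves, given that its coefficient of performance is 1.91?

T_C ≈ 200.3 K

T_H = 32 °C → 32 + 273.15 = 305.15 K.
COP_R = T_C/(T_H − T_C) ⇒ T_C = T_H·COP_R/(1 + COP_R) = 305.15 × 1.91/(1 + 1.91) = 200.3 K.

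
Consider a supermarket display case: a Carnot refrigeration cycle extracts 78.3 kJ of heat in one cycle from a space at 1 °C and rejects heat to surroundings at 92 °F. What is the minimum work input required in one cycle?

T_H = 92 °F → (92 − 32) × 5/9 = 33.33 °C = 306.48 K.
T_C = 1 °C → 1 + 273.15 = 274.15 K.
Carnot COP: COP_R = T_C/(T_H − T_C) = 274.15/32.33 = 8.4789.
W = Q_C/COP_R = 78.3/8.4789 = 9.235 kJ.

W_in ≈ 9.235 kJ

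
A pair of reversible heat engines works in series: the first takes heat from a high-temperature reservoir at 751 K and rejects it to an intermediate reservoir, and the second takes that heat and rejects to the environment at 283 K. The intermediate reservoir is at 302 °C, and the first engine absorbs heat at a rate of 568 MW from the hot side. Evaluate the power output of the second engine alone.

T_m = 302 °C → 302 + 273.15 = 575.15 K.
Heat entering the second stage: Q_m = Q_H·(T_m/T_H) = 568 × 575.15/751.00 = 435 MW.
Second-stage efficiency η₂ = 1 − T_C/T_m = 1 − 283.00/575.15 = 0.5080, so W₂ = η₂·Q_m = 221 MW.

Ẇ₂ ≈ 221 MW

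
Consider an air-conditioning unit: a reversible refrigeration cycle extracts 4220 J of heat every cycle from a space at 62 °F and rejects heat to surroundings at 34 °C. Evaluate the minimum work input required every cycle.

W_in ≈ 252.4 J

T_H = 34 °C → 34 + 273.15 = 307.15 K.
T_C = 62 °F → (62 − 32) × 5/9 = 16.67 °C = 289.82 K.
COP_R = T_C/(T_H − T_C) = 289.82/17.33 = 16.7202.
W = Q_C/COP_R = 4220/16.7202 = 252.4 J.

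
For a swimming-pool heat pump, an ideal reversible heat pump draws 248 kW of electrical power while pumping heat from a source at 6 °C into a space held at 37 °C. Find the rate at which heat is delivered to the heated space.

Q̇_H ≈ 2480 kW

T_H = 37 °C → 37 + 273.15 = 310.15 K.
T_C = 6 °C → 6 + 273.15 = 279.15 K.
For a reversible heat pump, COP_HP = T_H/(T_H − T_C) = 310.15/31.00 = 10.0048.
Q_H = COP_HP · W = 10.0048 × 248 = 2480 kW.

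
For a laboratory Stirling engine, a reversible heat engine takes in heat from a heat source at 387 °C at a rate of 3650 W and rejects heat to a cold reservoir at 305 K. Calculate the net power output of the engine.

T_H = 387 °C → 387 + 273.15 = 660.15 K.
The Carnot efficiency is η = 1 − T_C/T_H = 1 − 305.00/660.15 = 0.5380.
W = η·Q_H = 0.5380 × 3650 = 1960 W.

Ẇ ≈ 1960 W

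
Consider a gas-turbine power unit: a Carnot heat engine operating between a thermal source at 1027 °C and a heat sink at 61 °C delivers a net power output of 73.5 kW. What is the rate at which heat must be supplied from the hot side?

T_H = 1027 °C → 1027 + 273.15 = 1300.15 K.
T_C = 61 °C → 61 + 273.15 = 334.15 K.
For a reversible engine, η = 1 − T_C/T_H = 1 − 334.15/1300.15 = 0.7430.
Q_H = W/η = 73.5/0.7430 = 98.9 kW.

Q̇_H ≈ 98.9 kW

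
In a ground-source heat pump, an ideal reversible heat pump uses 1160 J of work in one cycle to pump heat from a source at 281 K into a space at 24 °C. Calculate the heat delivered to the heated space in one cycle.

T_H = 24 °C → 24 + 273.15 = 297.15 K.
The Carnot heat-pump COP is COP_HP = T_H/(T_H − T_C) = 297.15/16.15 = 18.3994.
Q_H = COP_HP · W = 18.3994 × 1160 = 21340 J.

Q_H ≈ 21340 J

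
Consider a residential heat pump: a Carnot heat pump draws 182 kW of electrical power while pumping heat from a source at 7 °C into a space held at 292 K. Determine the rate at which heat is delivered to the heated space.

Q̇_H ≈ 4480 kW

T_C = 7 °C → 7 + 273.15 = 280.15 K.
The Carnot heat-pump COP is COP_HP = T_H/(T_H − T_C) = 292.00/11.85 = 24.6414.
Q_H = COP_HP · W = 24.6414 × 182 = 4480 kW.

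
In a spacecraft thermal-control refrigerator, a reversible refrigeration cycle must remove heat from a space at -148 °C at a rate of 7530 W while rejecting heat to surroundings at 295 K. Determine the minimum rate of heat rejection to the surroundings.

T_C = -148 °C → -148 + 273.15 = 125.15 K.
For a reversible cycle Q_H/Q_C = T_H/T_C, so Q_H = Q_C·T_H/T_C = 7530 × 295.00/125.15 = 17700 W.

Q̇_H ≈ 17700 W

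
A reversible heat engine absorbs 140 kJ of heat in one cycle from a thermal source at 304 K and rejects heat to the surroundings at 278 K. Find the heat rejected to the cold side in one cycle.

The Carnot efficiency is η = 1 − T_C/T_H = 1 − 278.00/304.00 = 0.0855.
For a reversible cycle Q_C/Q_H = T_C/T_H, so Q_C = 140 × 278.00/304.00 = 128 kJ.

Q_C ≈ 128 kJ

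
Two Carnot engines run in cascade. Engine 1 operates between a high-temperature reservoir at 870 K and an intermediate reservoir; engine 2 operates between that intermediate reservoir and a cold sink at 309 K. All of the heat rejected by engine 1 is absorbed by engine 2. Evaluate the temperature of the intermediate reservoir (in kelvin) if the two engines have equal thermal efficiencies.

Equal efficiencies require 1 − T_m/T_H = 1 − T_C/T_m, i.e. T_m/T_H = T_C/T_m, so T_m = √(T_H·T_C) = √(870.00 × 309.00) = 518.5 K.

T_m ≈ 518.5 K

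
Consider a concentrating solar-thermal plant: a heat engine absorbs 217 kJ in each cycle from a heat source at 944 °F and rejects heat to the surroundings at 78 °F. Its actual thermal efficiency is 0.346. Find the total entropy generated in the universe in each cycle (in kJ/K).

ΔS_univ ≈ 0.197 kJ/K

T_H = 944 °F → (944 − 32) × 5/9 = 506.67 °C = 779.82 K.
T_C = 78 °F → (78 − 32) × 5/9 = 25.56 °C = 298.71 K.
W = η·Q_H = 0.346 × 217 = 75.08 kJ, so Q_C = Q_H − W = 141.9 kJ.
The hot reservoir loses entropy Q_H/T_H = 217/779.82 = 0.2783 kJ/K; the cold reservoir gains Q_C/T_C = 141.9/298.71 = 0.4751 kJ/K.
ΔS_univ = −Q_H/T_H + Q_C/T_C = 0.197 kJ/K (> 0, since η = 0.346 < η_Carnot = 0.617).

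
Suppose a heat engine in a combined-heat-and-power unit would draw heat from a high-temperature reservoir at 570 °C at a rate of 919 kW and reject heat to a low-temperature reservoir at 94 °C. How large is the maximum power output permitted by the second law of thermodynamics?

Ẇ_max ≈ 519 kW

T_H = 570 °C → 570 + 273.15 = 843.15 K.
T_C = 94 °C → 94 + 273.15 = 367.15 K.
The second-law ceiling is the Carnot efficiency, η_max = 1 − T_C/T_H = 1 − 367.15/843.15 = 0.5645.
W_max = η_max · Q_H = 0.5645 × 919 = 519 kW.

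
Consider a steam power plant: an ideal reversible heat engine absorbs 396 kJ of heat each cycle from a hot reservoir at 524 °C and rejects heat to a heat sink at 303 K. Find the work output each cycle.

T_H = 524 °C → 524 + 273.15 = 797.15 K.
The Carnot efficiency is η = 1 − T_C/T_H = 1 − 303.00/797.15 = 0.6199.
W = η·Q_H = 0.6199 × 396 = 245 kJ.

W ≈ 245 kJ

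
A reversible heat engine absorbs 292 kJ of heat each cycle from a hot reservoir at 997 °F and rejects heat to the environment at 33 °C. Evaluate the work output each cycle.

T_H = 997 °F → (997 − 32) × 5/9 = 536.11 °C = 809.26 K.
T_C = 33 °C → 33 + 273.15 = 306.15 K.
For a reversible engine, η = 1 − T_C/T_H = 1 − 306.15/809.26 = 0.6217.
W = η·Q_H = 0.6217 × 292 = 181.5 kJ.

W ≈ 181.5 kJ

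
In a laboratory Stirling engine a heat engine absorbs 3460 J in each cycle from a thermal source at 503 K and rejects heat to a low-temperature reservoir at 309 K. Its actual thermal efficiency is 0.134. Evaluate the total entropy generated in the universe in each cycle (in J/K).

W = η·Q_H = 0.134 × 3460 = 463.6 J, so Q_C = Q_H − W = 2996 J.
Entropy balance on the reservoirs: −Q_H/T_H = -6.879 J/K, +Q_C/T_C = 9.697 J/K.
ΔS_univ = −Q_H/T_H + Q_C/T_C = 2.82 J/K (> 0, since η = 0.134 < η_Carnot = 0.386).

ΔS_univ ≈ 2.82 J/K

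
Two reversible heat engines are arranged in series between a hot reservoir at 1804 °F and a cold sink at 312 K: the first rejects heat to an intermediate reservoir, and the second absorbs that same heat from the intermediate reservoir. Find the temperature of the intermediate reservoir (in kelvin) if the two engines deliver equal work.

T_m ≈ 784.8 K

T_H = 1804 °F → (1804 − 32) × 5/9 = 984.44 °C = 1257.59 K.
For reversible stages Q_m = Q_H·(T_m/T_H). Setting W₁ = Q_H(1 − T_m/T_H) equal to W₂ = Q_m(1 − T_C/T_m) = Q_H·(T_m − T_C)/T_H gives T_H − T_m = T_m − T_C, so T_m = (T_H + T_C)/2 = (1257.59 + 312.00)/2 = 784.8 K.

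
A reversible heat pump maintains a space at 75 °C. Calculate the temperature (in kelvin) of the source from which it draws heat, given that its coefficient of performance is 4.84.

T_H = 75 °C → 75 + 273.15 = 348.15 K.
COP_HP = T_H/(T_H − T_C) ⇒ T_C = T_H·(COP_HP − 1)/COP_HP = 348.15 × (4.84 − 1)/4.84 = 276.2 K.

T_C ≈ 276.2 K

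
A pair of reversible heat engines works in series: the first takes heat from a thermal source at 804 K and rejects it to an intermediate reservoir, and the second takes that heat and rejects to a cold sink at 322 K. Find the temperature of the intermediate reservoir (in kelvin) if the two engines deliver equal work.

For reversible stages Q_m = Q_H·(T_m/T_H). Setting W₁ = Q_H(1 − T_m/T_H) equal to W₂ = Q_m(1 − T_C/T_m) = Q_H·(T_m − T_C)/T_H gives T_H − T_m = T_m − T_C, so T_m = (T_H + T_C)/2 = (804.00 + 322.00)/2 = 563 K.

T_m ≈ 563 K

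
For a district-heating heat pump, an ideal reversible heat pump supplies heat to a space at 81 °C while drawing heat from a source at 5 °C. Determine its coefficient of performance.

T_H = 81 °C → 81 + 273.15 = 354.15 K.
T_C = 5 °C → 5 + 273.15 = 278.15 K.
Reversible heating COP: COP_HP = T_H/(T_H − T_C) = 354.15/(354.15 − 278.15) = 4.660.

COP_HP ≈ 4.660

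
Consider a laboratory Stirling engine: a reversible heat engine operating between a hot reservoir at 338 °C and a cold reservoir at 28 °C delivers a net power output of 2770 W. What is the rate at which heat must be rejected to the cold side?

T_H = 338 °C → 338 + 273.15 = 611.15 K.
T_C = 28 °C → 28 + 273.15 = 301.15 K.
Since the cycle is reversible, η = 1 − T_C/T_H = 1 − 301.15/611.15 = 0.5072.
Since Q_C/Q_H = T_C/T_H and Q_H = W/η, Q_C = W·T_C/(T_H − T_C) = 2770 × 301.15/310.00 = 2690 W.

Q̇_C ≈ 2690 W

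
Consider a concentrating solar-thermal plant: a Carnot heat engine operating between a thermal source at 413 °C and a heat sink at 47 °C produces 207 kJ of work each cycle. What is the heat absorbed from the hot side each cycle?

T_H = 413 °C → 413 + 273.15 = 686.15 K.
T_C = 47 °C → 47 + 273.15 = 320.15 K.
For a reversible engine, η = 1 − T_C/T_H = 1 − 320.15/686.15 = 0.5334.
Q_H = W/η = 207/0.5334 = 388 kJ.

Q_H ≈ 388 kJ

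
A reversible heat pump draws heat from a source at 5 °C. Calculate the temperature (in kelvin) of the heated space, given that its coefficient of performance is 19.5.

T_H ≈ 293.2 K

T_C = 5 °C → 5 + 273.15 = 278.15 K.
COP_HP = T_H/(T_H − T_C) ⇒ T_H = T_C·COP_HP/(COP_HP − 1) = 278.15 × 19.5/(19.5 − 1) = 293.2 K.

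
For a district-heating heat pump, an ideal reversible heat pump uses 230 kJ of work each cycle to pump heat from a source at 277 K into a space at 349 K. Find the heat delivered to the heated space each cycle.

Q_H ≈ 1110 kJ

Reversible heating COP: COP_HP = T_H/(T_H − T_C) = 349.00/72.00 = 4.8472.
Q_H = COP_HP · W = 4.8472 × 230 = 1110 kJ.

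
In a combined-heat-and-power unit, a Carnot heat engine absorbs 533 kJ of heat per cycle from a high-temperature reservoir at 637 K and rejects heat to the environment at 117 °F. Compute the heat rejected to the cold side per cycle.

Q_C ≈ 268 kJ

T_C = 117 °F → (117 − 32) × 5/9 = 47.22 °C = 320.37 K.
The Carnot efficiency is η = 1 − T_C/T_H = 1 − 320.37/637.00 = 0.4971.
For a reversible cycle Q_C/Q_H = T_C/T_H, so Q_C = 533 × 320.37/637.00 = 268 kJ.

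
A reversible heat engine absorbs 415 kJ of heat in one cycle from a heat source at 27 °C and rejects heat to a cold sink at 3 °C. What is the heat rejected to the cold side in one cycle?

T_H = 27 °C → 27 + 273.15 = 300.15 K.
T_C = 3 °C → 3 + 273.15 = 276.15 K.
Carnot efficiency: η = 1 − T_C/T_H = 1 − 276.15/300.15 = 0.0800.
For a reversible cycle Q_C/Q_H = T_C/T_H, so Q_C = 415 × 276.15/300.15 = 382 kJ.

Q_C ≈ 382 kJ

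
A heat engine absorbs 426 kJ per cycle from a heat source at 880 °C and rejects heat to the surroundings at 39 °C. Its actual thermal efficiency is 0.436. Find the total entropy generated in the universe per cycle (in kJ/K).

T_H = 880 °C → 880 + 273.15 = 1153.15 K.
T_C = 39 °C → 39 + 273.15 = 312.15 K.
W = η·Q_H = 0.436 × 426 = 185.7 kJ, so Q_C = Q_H − W = 240.3 kJ.
The hot reservoir loses entropy Q_H/T_H = 426/1153.15 = 0.3694 kJ/K; the cold reservoir gains Q_C/T_C = 240.3/312.15 = 0.7697 kJ/K.
ΔS_univ = −Q_H/T_H + Q_C/T_C = 0.400 kJ/K (> 0, since η = 0.436 < η_Carnot = 0.729).

ΔS_univ ≈ 0.400 kJ/K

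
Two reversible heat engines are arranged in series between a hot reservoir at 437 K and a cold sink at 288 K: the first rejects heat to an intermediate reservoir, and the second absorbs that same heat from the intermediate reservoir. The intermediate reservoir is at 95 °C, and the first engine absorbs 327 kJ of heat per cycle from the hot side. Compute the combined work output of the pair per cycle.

Two reversible stages in series are equivalent to a single Carnot engine between T_H and T_C, so η_total = 1 − T_C/T_H = 1 − 288.00/437.00 = 0.3410.
W_total = η_total · Q_H = 0.3410 × 327 = 111 kJ.

W_total ≈ 111 kJ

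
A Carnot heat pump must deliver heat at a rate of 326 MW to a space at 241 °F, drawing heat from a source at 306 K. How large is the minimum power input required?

T_H = 241 °F → (241 − 32) × 5/9 = 116.11 °C = 389.26 K.
The Carnot heat-pump COP is COP_HP = T_H/(T_H − T_C) = 389.26/83.26 = 4.6752.
W = Q_H/COP_HP = 326/4.6752 = 69.7 MW.

Ẇ_in ≈ 69.7 MW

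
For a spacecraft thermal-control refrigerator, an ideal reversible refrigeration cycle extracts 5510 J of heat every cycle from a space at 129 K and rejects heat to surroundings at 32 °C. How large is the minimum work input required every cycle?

T_H = 32 °C → 32 + 273.15 = 305.15 K.
Carnot COP: COP_R = T_C/(T_H − T_C) = 129.00/176.15 = 0.7323.
W = Q_C/COP_R = 5510/0.7323 = 7524 J.

W_in ≈ 7524 J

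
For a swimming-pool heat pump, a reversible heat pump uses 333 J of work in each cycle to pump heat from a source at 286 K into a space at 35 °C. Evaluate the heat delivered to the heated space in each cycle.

Q_H ≈ 4630 J

T_H = 35 °C → 35 + 273.15 = 308.15 K.
COP_HP = T_H/(T_H − T_C) = 308.15/22.15 = 13.9120.
Q_H = COP_HP · W = 13.9120 × 333 = 4630 J.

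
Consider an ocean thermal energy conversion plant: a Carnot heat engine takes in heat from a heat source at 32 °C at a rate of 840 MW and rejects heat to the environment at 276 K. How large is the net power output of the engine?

T_H = 32 °C → 32 + 273.15 = 305.15 K.
For a reversible engine, η = 1 − T_C/T_H = 1 − 276.00/305.15 = 0.0955.
W = η·Q_H = 0.0955 × 840 = 80.2 MW.

Ẇ ≈ 80.2 MW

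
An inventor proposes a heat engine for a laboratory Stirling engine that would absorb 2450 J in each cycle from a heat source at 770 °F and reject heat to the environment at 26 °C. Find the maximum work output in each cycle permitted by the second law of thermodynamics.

T_H = 770 °F → (770 − 32) × 5/9 = 410.00 °C = 683.15 K.
T_C = 26 °C → 26 + 273.15 = 299.15 K.
By the Carnot theorem, η_max = 1 − T_C/T_H = 1 − 299.15/683.15 = 0.5621.
W_max = η_max · Q_H = 0.5621 × 2450 = 1377 J.

W_max ≈ 1377 J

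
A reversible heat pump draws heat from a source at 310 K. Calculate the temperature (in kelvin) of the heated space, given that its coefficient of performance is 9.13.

COP_HP = T_H/(T_H − T_C) ⇒ T_H = T_C·COP_HP/(COP_HP − 1) = 310.00 × 9.13/(9.13 − 1) = 348 K.

T_H ≈ 348 K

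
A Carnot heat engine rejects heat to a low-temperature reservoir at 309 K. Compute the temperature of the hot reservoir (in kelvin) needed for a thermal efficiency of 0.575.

From η = 1 − T_C/T_H, solving for T_H gives T_H = T_C/(1 − η) = 309.00/(1 − 0.575) = 727 K.

T_H ≈ 727 K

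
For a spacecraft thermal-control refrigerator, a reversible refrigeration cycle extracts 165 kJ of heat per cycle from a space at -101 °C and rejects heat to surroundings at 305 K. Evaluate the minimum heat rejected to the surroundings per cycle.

Q_H ≈ 292.3 kJ

T_C = -101 °C → -101 + 273.15 = 172.15 K.
For a reversible cycle Q_H/Q_C = T_H/T_C, so Q_H = Q_C·T_H/T_C = 165 × 305.00/172.15 = 292.3 kJ.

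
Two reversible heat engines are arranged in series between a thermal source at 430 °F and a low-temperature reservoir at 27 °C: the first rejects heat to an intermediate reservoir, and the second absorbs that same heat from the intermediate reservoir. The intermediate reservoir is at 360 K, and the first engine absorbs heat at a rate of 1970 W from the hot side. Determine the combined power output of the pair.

T_H = 430 °F → (430 − 32) × 5/9 = 221.11 °C = 494.26 K.
T_C = 27 °C → 27 + 273.15 = 300.15 K.
Two reversible stages in series are equivalent to a single Carnot engine between T_H and T_C, so η_total = 1 − T_C/T_H = 1 − 300.15/494.26 = 0.3927.
W_total = η_total · Q_H = 0.3927 × 1970 = 774 W.

Ẇ_total ≈ 774 W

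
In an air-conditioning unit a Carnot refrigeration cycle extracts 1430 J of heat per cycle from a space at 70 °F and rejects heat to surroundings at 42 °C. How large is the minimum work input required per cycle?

T_H = 42 °C → 42 + 273.15 = 315.15 K.
T_C = 70 °F → (70 − 32) × 5/9 = 21.11 °C = 294.26 K.
The reversible coefficient of performance is COP_R = T_C/(T_H − T_C) = 294.26/20.89 = 14.0870.
W = Q_C/COP_R = 1430/14.0870 = 102 J.

W_in ≈ 102 J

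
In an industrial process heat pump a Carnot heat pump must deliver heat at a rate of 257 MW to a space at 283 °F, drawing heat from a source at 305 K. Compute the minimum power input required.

Ẇ_in ≈ 67.02 MW

T_H = 283 °F → (283 − 32) × 5/9 = 139.44 °C = 412.59 K.
Reversible heating COP: COP_HP = T_H/(T_H − T_C) = 412.59/107.59 = 3.8347.
W = Q_H/COP_HP = 257/3.8347 = 67.02 MW.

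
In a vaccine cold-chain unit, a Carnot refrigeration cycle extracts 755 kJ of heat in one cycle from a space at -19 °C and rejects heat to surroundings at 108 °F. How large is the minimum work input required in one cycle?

T_H = 108 °F → (108 − 32) × 5/9 = 42.22 °C = 315.37 K.
T_C = -19 °C → -19 + 273.15 = 254.15 K.
COP_R = T_C/(T_H − T_C) = 254.15/61.22 = 4.1513.
W = Q_C/COP_R = 755/4.1513 = 182 kJ.

W_in ≈ 182 kJ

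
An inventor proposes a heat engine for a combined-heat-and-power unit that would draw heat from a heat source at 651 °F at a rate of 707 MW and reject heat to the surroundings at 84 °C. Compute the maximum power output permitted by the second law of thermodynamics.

T_H = 651 °F → (651 − 32) × 5/9 = 343.89 °C = 617.04 K.
T_C = 84 °C → 84 + 273.15 = 357.15 K.
By the Carnot theorem, η_max = 1 − T_C/T_H = 1 − 357.15/617.04 = 0.4212.
W_max = η_max · Q_H = 0.4212 × 707 = 298 MW.

Ẇ_max ≈ 298 MW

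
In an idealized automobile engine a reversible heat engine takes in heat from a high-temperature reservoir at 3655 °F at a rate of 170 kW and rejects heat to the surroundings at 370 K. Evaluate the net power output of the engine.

Ẇ ≈ 142 kW

T_H = 3655 °F → (3655 − 32) × 5/9 = 2012.78 °C = 2285.93 K.
Since the cycle is reversible, η = 1 − T_C/T_H = 1 − 370.00/2285.93 = 0.8381.
W = η·Q_H = 0.8381 × 170 = 142 kW.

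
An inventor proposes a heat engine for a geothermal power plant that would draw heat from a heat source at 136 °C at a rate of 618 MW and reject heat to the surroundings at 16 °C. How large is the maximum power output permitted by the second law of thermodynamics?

Ẇ_max ≈ 181.3 MW

T_H = 136 °C → 136 + 273.15 = 409.15 K.
T_C = 16 °C → 16 + 273.15 = 289.15 K.
The second-law ceiling is the Carnot efficiency, η_max = 1 − T_C/T_H = 1 − 289.15/409.15 = 0.2933.
W_max = η_max · Q_H = 0.2933 × 618 = 181.3 MW.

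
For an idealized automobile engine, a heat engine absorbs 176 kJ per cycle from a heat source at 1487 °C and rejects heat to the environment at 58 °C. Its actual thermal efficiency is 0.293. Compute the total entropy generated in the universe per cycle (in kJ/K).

ΔS_univ ≈ 0.2758 kJ/K

T_H = 1487 °C → 1487 + 273.15 = 1760.15 K.
T_C = 58 °C → 58 + 273.15 = 331.15 K.
W = η·Q_H = 0.293 × 176 = 51.57 kJ, so Q_C = Q_H − W = 124.4 kJ.
Reservoir entropy changes: ΔS_H = −Q_H/T_H = −176/1760.15 = -0.09999 kJ/K and ΔS_C = +Q_C/T_C = 124.4/331.15 = 0.3758 kJ/K.
ΔS_univ = −Q_H/T_H + Q_C/T_C = 0.2758 kJ/K (> 0, since η = 0.293 < η_Carnot = 0.812).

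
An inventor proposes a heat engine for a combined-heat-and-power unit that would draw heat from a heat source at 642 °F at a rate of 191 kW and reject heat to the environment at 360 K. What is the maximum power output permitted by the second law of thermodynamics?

Ẇ_max ≈ 78.7 kW

T_H = 642 °F → (642 − 32) × 5/9 = 338.89 °C = 612.04 K.
No engine can exceed the Carnot limit: η_max = 1 − T_C/T_H = 1 − 360.00/612.04 = 0.4118.
W_max = η_max · Q_H = 0.4118 × 191 = 78.7 kW.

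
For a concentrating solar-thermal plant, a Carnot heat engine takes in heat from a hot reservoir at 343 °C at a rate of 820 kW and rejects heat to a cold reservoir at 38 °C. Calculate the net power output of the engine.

T_H = 343 °C → 343 + 273.15 = 616.15 K.
T_C = 38 °C → 38 + 273.15 = 311.15 K.
Since the cycle is reversible, η = 1 − T_C/T_H = 1 − 311.15/616.15 = 0.4950.
W = η·Q_H = 0.4950 × 820 = 406 kW.

Ẇ ≈ 406 kW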